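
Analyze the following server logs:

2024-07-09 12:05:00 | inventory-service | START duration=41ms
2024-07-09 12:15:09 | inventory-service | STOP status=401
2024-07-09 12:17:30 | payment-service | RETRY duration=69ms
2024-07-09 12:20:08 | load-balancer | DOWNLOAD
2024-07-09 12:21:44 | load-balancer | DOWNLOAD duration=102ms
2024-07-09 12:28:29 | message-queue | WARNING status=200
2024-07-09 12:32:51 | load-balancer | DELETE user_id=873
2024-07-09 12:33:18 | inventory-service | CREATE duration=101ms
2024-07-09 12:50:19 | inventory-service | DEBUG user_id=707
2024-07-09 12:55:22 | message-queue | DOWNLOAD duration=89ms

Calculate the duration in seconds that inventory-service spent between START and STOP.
609

To calculate state duration:

1. Find START event for inventory-service: 2024-07-09 12:05:00
2. Find STOP event for inventory-service: 2024-07-09 12:15:09
3. Calculate duration: 2024-07-09 12:15:09 - 2024-07-09 12:05:00 = 609 seconds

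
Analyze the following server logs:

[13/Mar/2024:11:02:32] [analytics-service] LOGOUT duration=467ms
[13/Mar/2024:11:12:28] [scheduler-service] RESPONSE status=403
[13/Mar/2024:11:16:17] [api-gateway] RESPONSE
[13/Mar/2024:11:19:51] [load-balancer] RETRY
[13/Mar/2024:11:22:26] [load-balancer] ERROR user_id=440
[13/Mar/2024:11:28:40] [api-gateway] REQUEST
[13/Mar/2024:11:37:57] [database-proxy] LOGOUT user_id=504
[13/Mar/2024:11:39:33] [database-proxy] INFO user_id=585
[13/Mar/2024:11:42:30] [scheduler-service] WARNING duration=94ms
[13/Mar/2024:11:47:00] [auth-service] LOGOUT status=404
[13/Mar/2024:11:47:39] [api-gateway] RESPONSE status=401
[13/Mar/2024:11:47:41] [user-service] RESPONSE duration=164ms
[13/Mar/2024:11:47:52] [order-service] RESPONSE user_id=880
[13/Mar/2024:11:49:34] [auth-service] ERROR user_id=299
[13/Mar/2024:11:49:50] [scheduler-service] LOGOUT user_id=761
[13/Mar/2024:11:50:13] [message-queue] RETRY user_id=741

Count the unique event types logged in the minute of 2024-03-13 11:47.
2

To count unique event types:

1. Filter events in the minute starting at 2024-03-13 11:47
2. Extract event types from matching entries
3. Count unique types: 2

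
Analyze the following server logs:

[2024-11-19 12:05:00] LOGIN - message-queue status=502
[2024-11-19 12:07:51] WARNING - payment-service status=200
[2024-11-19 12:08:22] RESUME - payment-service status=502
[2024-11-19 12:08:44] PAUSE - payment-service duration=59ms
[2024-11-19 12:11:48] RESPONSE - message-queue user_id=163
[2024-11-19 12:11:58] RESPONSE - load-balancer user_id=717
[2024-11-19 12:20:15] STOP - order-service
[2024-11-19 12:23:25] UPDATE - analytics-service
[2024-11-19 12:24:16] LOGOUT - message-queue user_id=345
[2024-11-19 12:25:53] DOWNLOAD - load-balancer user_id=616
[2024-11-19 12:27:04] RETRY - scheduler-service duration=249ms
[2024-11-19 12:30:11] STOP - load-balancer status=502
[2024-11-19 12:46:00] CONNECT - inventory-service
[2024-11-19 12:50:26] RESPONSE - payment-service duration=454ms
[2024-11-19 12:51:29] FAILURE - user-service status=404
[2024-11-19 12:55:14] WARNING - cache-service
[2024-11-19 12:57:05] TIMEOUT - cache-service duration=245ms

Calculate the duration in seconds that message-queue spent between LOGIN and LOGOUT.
1156

To calculate state duration:

1. Find LOGIN event for message-queue: 2024-11-19 12:05:00
2. Find LOGOUT event for message-queue: 2024-11-19 12:24:16
3. Calculate duration: 2024-11-19 12:24:16 - 2024-11-19 12:05:00 = 1156 seconds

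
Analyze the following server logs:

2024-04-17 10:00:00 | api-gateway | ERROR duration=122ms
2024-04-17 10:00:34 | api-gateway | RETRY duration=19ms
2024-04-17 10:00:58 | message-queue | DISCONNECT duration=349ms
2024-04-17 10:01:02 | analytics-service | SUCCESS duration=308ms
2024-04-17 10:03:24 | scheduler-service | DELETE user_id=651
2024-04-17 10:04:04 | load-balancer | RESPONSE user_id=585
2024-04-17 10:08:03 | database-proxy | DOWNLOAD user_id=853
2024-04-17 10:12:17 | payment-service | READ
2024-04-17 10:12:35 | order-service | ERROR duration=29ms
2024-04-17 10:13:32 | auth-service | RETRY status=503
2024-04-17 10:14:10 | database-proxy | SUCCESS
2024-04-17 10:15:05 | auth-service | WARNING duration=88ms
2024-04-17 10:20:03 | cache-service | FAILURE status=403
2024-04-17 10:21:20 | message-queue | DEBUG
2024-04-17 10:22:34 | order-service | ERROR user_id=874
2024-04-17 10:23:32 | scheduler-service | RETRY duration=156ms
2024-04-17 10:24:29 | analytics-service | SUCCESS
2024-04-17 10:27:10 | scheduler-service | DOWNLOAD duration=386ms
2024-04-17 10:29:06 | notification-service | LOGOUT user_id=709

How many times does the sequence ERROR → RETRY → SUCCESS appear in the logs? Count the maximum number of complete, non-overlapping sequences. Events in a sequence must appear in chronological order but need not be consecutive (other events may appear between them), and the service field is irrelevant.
3

To count sequences:

1. Look for pattern: ERROR → RETRY → SUCCESS
2. Greedily scan the log in chronological order, matching each sequence element in turn (ignoring service)
3. Each time the full pattern completes, increment the count and restart matching from the next event
4. Complete non-overlapping sequences found: 3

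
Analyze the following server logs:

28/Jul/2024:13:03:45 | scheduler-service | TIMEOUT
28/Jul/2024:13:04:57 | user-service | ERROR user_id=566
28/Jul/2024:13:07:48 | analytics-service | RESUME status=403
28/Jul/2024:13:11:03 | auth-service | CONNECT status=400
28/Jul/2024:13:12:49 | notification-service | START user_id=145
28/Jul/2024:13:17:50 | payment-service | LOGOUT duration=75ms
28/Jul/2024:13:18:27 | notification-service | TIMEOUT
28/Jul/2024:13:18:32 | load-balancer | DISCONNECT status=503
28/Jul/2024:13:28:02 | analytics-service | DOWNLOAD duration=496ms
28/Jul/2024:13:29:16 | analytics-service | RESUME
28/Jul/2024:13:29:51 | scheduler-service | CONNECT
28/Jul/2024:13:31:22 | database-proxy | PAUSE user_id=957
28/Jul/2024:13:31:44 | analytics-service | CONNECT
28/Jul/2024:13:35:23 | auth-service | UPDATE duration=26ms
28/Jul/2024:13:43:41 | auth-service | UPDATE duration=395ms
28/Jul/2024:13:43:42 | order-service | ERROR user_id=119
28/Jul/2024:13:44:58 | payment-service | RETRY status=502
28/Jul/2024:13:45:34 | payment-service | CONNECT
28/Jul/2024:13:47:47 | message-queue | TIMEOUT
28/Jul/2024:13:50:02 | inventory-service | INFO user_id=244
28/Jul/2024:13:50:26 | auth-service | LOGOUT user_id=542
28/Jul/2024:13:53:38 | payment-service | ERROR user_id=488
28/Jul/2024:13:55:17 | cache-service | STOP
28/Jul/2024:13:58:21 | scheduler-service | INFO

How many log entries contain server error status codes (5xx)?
2

To find matching entries:

1. Pattern to match: server error status codes (5xx)
2. Scan each log entry for the pattern
3. Count matches: 2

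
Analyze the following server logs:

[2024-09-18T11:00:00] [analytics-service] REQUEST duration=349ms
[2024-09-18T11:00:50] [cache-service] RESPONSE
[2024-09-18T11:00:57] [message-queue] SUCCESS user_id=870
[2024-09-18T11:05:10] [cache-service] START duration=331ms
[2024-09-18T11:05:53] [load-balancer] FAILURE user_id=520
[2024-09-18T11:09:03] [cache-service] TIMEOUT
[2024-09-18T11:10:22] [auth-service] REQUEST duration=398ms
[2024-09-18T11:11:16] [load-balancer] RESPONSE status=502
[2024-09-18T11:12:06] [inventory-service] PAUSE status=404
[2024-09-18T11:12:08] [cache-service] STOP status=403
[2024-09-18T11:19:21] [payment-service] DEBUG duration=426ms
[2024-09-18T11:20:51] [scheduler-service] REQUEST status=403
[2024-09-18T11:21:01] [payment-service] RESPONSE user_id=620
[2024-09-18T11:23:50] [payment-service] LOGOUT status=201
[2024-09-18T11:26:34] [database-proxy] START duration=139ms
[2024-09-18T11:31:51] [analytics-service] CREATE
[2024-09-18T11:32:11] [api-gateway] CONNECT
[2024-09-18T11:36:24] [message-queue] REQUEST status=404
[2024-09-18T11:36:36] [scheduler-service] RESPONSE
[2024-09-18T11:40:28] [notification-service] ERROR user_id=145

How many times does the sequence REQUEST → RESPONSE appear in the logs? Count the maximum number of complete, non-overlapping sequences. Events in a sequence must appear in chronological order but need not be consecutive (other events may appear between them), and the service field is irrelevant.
4

To count sequences:

1. Look for pattern: REQUEST → RESPONSE
2. Greedily scan the log in chronological order, matching each sequence element in turn (ignoring service)
3. Each time the full pattern completes, increment the count and restart matching from the next event
4. Complete non-overlapping sequences found: 4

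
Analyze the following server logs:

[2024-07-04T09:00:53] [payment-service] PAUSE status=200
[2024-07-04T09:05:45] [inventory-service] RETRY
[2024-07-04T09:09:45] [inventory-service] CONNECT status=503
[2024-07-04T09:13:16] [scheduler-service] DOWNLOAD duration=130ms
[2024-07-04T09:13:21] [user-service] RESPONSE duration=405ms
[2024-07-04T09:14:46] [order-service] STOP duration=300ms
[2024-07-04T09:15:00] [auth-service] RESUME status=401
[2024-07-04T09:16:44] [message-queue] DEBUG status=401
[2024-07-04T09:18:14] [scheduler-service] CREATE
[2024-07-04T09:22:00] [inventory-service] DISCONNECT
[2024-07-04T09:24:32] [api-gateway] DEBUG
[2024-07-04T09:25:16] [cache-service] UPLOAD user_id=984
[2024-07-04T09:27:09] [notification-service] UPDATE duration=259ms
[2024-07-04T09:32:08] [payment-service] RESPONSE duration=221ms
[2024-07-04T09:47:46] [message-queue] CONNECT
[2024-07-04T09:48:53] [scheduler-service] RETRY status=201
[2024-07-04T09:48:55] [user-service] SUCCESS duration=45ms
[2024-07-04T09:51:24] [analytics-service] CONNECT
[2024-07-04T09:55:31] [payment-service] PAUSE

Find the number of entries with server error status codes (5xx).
1

To find matching entries:

1. Pattern to match: server error status codes (5xx)
2. Scan each log entry for the pattern
3. Count matches: 1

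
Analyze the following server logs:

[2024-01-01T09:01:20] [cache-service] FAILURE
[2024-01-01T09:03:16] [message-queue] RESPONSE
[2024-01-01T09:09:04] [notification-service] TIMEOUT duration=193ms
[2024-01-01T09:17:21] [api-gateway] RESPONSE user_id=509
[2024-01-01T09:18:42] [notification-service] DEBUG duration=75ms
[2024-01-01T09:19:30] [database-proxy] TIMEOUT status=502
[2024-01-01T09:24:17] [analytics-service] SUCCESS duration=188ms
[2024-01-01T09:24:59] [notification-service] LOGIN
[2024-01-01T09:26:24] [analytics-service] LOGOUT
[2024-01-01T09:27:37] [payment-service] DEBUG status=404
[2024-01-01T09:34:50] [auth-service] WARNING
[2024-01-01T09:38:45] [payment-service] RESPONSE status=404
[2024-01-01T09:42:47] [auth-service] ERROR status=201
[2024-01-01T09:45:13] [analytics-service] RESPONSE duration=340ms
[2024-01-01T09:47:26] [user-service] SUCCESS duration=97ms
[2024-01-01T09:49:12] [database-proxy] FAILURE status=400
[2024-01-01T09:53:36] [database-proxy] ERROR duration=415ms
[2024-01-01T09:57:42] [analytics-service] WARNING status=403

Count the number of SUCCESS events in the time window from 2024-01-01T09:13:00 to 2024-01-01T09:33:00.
1

To count events in the time window:

1. Window boundaries: 2024-01-01T09:13:00 to 2024-01-01T09:33:00
2. Filter for SUCCESS events within this window
3. Count matching events: 1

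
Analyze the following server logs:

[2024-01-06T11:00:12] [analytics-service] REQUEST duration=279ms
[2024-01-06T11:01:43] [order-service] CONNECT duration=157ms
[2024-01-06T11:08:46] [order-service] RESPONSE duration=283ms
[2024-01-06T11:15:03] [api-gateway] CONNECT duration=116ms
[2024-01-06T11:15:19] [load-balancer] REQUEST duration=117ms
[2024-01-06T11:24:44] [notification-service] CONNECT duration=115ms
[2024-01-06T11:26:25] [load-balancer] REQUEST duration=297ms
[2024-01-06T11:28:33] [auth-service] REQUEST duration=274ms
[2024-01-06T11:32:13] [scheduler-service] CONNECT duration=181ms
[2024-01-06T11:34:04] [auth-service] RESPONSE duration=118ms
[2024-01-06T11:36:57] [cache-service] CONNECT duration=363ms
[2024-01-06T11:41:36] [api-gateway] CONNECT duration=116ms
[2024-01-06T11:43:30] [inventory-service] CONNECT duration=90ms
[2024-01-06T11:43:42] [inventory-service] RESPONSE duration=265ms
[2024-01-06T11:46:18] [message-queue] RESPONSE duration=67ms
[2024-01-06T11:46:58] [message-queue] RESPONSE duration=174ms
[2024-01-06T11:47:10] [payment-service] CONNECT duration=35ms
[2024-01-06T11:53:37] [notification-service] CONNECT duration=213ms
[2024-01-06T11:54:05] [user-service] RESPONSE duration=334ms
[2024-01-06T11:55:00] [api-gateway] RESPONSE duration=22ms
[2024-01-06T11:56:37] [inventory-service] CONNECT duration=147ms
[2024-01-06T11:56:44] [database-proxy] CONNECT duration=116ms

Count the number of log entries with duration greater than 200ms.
8

To count timeouts:

1. Threshold: 200ms
2. Extract duration from each log entry
3. Count entries where duration > 200
4. Timeout count: 8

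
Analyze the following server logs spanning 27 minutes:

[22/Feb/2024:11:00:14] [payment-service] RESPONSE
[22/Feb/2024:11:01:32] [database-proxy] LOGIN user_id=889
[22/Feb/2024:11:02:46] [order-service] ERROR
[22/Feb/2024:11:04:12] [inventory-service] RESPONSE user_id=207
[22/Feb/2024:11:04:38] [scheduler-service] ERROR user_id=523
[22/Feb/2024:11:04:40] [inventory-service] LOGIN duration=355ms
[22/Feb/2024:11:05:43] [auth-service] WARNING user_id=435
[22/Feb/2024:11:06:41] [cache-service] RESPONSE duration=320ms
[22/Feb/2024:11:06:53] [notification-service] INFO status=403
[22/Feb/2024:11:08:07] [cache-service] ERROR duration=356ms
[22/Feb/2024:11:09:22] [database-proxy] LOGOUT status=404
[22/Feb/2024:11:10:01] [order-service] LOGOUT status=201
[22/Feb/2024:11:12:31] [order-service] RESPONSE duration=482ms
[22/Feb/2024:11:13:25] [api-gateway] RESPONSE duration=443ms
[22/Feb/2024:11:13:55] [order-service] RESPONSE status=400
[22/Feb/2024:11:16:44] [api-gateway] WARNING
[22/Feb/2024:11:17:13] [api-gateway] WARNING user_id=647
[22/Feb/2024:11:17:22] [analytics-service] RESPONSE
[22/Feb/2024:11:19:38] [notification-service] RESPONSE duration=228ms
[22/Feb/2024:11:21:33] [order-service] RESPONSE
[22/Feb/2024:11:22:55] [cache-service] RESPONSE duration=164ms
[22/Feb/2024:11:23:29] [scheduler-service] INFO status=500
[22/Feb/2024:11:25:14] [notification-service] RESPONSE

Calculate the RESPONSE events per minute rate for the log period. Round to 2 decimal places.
0.41

To calculate the rate:

1. Count total RESPONSE events: 11
2. Total time period: 27 minutes
3. Rate = 11 / 27 = 0.41 events per minute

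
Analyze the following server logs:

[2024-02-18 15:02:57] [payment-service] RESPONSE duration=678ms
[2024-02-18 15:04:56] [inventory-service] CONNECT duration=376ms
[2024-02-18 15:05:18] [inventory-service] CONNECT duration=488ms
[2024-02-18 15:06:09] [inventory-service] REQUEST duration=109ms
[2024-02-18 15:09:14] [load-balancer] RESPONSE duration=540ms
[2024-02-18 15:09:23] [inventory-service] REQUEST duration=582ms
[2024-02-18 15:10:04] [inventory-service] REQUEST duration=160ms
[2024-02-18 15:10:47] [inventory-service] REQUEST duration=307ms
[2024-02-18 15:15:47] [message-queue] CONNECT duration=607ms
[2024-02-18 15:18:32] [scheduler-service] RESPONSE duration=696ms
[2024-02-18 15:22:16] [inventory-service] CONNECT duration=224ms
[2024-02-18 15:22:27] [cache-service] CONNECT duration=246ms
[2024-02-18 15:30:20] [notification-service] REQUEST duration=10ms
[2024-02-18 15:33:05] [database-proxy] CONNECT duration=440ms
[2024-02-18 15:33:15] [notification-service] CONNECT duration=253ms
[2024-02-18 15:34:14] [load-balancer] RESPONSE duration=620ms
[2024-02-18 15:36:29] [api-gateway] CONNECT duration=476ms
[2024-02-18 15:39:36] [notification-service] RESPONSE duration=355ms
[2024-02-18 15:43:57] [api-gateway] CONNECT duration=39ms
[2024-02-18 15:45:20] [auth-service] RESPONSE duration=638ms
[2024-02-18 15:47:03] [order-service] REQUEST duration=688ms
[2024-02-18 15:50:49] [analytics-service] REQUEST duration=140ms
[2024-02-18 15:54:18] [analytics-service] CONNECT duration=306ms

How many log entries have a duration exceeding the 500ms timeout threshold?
8

To count timeouts:

1. Threshold: 500ms
2. Extract duration from each log entry
3. Count entries where duration > 500
4. Timeout count: 8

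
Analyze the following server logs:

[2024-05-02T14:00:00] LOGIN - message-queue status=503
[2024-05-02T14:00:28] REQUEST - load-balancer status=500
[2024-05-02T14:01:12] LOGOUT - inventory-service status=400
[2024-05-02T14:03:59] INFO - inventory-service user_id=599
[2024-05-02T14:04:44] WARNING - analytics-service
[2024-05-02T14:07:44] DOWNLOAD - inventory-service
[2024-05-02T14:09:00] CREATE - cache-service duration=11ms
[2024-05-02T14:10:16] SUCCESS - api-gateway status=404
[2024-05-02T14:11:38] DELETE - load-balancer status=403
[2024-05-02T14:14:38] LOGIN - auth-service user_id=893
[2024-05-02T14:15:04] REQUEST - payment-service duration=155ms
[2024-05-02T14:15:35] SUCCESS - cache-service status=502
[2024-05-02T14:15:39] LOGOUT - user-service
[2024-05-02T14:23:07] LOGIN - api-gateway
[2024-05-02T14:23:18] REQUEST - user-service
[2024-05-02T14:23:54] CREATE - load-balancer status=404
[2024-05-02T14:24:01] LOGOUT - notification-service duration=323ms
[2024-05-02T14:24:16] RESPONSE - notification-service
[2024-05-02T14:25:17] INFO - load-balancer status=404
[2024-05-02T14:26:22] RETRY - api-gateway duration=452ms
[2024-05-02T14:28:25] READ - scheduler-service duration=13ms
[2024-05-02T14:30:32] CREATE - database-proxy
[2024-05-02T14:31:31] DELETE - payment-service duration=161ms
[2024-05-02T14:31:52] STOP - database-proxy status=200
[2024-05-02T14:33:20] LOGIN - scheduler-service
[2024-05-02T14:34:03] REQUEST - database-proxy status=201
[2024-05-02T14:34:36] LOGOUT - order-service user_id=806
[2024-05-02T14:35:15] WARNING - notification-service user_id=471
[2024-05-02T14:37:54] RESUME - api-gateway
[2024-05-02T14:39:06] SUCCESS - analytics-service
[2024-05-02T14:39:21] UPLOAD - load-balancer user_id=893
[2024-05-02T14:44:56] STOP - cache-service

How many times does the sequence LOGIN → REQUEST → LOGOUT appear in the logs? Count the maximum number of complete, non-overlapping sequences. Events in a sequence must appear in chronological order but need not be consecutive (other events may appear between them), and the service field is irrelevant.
4

To count sequences:

1. Look for pattern: LOGIN → REQUEST → LOGOUT
2. Greedily scan the log in chronological order, matching each sequence element in turn (ignoring service)
3. Each time the full pattern completes, increment the count and restart matching from the next event
4. Complete non-overlapping sequences found: 4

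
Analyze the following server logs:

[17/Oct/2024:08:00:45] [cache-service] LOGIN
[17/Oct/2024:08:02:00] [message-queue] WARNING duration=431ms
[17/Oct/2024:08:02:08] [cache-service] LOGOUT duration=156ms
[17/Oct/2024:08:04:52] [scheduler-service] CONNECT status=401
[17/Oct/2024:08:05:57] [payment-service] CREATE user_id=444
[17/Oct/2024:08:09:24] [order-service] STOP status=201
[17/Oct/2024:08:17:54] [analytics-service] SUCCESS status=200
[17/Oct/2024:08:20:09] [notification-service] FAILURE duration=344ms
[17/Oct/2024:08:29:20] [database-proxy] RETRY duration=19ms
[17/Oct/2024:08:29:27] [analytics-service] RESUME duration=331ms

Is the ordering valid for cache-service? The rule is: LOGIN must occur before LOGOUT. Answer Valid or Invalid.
Valid

To validate ordering:

1. Required order: LOGIN → LOGOUT
2. Rule: LOGIN must occur before LOGOUT
3. Check actual order of events for cache-service
4. Result: Valid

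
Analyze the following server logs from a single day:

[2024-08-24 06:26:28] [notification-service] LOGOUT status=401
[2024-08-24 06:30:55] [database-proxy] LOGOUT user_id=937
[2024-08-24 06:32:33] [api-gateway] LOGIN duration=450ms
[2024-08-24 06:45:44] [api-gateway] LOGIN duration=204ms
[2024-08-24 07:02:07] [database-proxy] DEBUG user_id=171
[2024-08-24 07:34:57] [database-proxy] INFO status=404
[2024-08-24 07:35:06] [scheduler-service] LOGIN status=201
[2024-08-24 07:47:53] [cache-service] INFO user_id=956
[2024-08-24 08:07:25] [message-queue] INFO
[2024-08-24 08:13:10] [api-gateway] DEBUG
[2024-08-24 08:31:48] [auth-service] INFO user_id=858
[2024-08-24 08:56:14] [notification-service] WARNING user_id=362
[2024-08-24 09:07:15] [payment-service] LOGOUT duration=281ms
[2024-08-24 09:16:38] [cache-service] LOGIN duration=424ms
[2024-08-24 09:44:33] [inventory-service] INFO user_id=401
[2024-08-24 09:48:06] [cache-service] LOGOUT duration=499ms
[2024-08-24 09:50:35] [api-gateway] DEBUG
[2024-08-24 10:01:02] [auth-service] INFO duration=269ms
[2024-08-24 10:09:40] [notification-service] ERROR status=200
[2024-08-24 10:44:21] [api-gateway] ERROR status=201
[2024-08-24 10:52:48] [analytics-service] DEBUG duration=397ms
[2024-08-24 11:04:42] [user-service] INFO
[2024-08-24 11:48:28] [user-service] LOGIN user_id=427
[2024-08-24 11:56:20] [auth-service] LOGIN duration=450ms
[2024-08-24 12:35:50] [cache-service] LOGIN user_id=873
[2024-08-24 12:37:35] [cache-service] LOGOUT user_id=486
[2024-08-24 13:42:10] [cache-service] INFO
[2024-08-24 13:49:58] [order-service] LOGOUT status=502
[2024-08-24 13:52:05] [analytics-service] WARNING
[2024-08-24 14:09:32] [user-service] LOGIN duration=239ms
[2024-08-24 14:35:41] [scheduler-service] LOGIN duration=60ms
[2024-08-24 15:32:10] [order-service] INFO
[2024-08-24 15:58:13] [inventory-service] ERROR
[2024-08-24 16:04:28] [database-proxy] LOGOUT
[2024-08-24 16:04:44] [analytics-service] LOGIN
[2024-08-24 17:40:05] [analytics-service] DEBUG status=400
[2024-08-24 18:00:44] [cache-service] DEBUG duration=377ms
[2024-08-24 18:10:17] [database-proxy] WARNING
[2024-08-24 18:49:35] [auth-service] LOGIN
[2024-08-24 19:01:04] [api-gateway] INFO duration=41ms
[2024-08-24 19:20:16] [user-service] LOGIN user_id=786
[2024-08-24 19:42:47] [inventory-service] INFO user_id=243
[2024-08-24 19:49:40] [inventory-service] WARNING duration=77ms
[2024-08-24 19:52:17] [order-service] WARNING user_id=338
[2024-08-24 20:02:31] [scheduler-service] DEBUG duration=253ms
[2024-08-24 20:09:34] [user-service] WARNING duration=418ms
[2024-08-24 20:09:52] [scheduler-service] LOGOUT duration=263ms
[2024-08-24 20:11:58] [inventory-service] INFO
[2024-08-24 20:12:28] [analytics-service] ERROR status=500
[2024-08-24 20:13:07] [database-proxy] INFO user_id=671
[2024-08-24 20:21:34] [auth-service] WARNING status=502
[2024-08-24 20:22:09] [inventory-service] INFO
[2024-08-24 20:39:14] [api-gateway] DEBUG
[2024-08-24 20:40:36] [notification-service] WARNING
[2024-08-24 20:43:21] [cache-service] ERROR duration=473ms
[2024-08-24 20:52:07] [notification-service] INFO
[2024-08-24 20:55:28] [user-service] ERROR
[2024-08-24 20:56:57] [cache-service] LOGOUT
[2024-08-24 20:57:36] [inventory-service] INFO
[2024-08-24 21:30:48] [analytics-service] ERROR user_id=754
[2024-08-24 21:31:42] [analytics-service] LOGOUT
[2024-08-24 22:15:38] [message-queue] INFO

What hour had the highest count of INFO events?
20

To find the peak hour:

1. Group all INFO events by hour
2. Count events in each hour
3. Find hour with maximum count
4. Peak hour: 20 (with 5 events)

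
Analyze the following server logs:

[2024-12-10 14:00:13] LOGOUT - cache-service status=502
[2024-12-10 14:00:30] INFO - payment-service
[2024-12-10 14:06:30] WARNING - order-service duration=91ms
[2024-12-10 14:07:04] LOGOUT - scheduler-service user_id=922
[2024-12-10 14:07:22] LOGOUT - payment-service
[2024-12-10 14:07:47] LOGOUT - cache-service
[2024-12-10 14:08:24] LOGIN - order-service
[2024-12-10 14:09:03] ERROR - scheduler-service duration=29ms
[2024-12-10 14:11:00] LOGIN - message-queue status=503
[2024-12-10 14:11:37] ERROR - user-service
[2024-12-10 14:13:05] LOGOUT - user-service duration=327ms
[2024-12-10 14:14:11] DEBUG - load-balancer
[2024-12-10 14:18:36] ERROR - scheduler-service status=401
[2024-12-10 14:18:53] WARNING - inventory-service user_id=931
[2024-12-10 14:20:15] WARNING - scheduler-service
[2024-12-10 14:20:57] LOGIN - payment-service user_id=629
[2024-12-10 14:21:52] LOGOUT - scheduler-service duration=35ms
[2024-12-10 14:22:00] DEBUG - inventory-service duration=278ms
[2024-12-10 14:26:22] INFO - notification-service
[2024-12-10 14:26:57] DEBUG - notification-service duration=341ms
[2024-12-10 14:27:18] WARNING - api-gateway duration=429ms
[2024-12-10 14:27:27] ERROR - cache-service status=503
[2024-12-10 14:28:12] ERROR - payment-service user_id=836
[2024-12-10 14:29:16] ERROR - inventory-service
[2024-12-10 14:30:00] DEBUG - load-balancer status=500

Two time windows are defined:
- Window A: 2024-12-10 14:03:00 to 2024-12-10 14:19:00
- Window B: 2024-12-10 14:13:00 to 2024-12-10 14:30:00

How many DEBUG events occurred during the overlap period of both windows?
1

To find overlap events:

1. Window A: 2024-12-10 14:03:00 to 2024-12-10 14:19:00
2. Window B: 2024-12-10 14:13:00 to 2024-12-10 14:30:00
3. Overlap period: 2024-12-10 14:13:00 to 2024-12-10 14:19:00
4. Count DEBUG events in overlap: 1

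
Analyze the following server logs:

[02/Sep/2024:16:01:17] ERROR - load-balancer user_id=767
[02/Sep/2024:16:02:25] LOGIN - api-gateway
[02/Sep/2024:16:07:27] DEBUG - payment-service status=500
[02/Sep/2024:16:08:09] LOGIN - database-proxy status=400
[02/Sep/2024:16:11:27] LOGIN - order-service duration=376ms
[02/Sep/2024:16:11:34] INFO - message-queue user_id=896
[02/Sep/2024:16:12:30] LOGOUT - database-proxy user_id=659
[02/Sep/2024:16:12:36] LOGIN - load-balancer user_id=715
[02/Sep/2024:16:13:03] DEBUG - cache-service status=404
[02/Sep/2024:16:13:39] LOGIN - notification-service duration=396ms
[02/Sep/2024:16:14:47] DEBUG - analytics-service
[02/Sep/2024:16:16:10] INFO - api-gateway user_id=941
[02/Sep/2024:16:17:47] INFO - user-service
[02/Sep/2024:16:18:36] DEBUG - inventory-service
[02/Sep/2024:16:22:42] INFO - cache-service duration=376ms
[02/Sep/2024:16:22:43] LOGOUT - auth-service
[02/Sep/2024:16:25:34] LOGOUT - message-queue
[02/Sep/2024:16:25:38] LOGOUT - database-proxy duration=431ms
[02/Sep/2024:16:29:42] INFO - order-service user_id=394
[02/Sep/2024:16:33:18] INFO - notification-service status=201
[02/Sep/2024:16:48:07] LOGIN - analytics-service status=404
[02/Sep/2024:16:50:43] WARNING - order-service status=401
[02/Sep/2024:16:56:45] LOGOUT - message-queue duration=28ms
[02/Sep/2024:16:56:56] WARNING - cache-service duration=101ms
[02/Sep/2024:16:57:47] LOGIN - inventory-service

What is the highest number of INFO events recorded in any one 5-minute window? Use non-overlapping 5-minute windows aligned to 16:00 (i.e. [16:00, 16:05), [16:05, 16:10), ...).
2

To find the burst window:

1. Divide the log period into non-overlapping 5-minute windows starting at 16:00
2. Count INFO events in each window
3. Find the window with maximum count
4. Maximum events in a window: 2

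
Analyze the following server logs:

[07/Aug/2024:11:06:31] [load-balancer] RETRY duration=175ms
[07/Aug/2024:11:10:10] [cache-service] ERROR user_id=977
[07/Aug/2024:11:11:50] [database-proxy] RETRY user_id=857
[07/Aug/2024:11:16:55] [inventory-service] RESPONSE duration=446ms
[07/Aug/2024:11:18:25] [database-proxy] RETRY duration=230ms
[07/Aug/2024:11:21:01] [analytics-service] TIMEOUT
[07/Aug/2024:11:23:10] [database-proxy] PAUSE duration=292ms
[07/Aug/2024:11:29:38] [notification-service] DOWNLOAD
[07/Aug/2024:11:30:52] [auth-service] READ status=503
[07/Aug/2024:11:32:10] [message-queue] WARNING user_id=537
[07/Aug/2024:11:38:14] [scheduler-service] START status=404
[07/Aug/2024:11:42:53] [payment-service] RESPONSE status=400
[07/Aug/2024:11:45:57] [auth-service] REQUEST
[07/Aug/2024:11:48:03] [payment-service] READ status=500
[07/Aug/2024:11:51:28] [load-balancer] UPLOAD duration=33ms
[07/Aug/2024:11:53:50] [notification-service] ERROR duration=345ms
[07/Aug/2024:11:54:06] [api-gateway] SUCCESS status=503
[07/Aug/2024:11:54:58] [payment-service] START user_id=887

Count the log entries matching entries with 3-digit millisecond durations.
5

To find matching entries:

1. Pattern to match: entries with 3-digit millisecond durations
2. Scan each log entry for the pattern
3. Count matches: 5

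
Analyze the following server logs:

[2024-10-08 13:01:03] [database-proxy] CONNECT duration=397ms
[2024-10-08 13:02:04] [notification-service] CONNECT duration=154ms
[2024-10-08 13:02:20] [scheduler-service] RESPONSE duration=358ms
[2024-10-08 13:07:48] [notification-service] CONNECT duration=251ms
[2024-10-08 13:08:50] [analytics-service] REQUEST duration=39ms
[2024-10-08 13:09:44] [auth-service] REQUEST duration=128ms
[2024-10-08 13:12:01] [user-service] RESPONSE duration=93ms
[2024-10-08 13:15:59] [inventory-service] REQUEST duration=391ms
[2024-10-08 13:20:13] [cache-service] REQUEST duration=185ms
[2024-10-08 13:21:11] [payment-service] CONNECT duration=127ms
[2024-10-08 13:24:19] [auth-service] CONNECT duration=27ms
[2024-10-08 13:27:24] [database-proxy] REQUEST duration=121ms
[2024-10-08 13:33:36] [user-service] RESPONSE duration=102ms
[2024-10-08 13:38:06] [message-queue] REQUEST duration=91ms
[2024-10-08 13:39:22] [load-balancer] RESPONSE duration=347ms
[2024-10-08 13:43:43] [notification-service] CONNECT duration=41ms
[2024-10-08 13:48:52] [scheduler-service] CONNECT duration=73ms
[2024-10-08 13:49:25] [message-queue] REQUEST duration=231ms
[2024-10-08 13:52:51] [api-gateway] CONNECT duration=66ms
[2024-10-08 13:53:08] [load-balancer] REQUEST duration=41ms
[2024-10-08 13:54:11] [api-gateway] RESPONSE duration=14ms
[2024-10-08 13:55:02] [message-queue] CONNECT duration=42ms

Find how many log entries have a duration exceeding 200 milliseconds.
6

To count timeouts:

1. Threshold: 200ms
2. Extract duration from each log entry
3. Count entries where duration > 200
4. Timeout count: 6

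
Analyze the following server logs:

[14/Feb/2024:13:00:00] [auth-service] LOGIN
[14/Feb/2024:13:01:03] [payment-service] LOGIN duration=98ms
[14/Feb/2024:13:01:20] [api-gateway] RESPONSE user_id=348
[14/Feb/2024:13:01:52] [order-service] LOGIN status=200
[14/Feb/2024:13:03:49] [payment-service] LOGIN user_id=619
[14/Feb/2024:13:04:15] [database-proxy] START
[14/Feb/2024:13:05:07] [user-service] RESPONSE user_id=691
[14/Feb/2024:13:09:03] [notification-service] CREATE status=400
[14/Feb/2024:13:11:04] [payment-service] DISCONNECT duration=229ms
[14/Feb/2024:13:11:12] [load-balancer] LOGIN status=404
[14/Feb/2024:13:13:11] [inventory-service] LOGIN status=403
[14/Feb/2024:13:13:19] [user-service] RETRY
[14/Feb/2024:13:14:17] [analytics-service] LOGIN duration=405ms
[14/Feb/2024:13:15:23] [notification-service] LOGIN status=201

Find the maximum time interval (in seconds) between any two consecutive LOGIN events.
443

To find the longest gap:

1. Extract all LOGIN events in chronological order
2. Calculate time differences between consecutive events
3. Find the maximum difference
4. Longest gap: 443 seconds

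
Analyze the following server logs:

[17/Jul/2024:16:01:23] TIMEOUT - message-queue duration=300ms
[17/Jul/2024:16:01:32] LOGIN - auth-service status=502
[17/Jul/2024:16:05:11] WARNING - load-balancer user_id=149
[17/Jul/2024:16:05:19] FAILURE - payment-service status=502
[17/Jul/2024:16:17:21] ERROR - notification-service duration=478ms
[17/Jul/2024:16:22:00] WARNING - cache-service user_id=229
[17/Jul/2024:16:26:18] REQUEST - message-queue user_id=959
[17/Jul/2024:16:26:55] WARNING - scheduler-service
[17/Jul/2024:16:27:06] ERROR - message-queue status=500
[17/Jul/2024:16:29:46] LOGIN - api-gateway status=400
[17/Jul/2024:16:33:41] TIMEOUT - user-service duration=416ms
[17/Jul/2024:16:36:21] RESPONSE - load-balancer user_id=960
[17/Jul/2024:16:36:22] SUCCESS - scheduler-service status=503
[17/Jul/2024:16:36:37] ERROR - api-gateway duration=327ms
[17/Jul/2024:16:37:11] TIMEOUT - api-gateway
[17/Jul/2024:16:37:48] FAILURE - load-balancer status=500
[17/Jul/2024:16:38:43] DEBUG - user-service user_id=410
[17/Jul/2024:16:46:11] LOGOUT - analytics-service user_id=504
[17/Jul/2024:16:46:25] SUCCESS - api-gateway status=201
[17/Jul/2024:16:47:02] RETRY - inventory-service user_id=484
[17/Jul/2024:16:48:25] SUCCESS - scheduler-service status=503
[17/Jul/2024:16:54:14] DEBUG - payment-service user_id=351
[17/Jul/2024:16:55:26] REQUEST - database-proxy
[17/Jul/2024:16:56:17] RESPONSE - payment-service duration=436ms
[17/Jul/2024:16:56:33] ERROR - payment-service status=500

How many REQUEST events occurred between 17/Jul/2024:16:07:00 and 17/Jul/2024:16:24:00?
0

To count events in the time window:

1. Window boundaries: 17/Jul/2024:16:07:00 to 17/Jul/2024:16:24:00
2. Filter for REQUEST events within this window
3. Count matching events: 0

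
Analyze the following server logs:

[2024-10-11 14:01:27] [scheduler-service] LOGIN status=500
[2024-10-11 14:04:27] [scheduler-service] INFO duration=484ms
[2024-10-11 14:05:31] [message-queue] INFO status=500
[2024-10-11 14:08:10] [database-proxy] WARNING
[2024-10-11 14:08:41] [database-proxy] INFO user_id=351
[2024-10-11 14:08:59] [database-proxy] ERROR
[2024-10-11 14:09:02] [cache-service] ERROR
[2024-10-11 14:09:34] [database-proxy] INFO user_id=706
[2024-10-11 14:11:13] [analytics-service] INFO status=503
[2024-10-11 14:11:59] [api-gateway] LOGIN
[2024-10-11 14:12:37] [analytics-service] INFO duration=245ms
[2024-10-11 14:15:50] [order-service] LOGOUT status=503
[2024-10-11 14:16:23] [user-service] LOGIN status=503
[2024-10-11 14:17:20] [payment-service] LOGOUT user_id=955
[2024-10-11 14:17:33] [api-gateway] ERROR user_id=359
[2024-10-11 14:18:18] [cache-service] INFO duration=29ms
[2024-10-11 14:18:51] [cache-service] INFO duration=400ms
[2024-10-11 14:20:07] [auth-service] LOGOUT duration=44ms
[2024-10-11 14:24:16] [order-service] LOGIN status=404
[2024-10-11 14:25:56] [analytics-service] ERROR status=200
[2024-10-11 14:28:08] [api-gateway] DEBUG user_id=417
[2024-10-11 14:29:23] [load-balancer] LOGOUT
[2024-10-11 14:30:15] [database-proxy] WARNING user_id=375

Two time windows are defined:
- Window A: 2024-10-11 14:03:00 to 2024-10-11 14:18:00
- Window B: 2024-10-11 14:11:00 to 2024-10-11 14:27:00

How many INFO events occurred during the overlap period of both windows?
2

To find overlap events:

1. Window A: 2024-10-11 14:03:00 to 2024-10-11 14:18:00
2. Window B: 2024-10-11 14:11:00 to 2024-10-11 14:27:00
3. Overlap period: 2024-10-11 14:11:00 to 2024-10-11 14:18:00
4. Count INFO events in overlap: 2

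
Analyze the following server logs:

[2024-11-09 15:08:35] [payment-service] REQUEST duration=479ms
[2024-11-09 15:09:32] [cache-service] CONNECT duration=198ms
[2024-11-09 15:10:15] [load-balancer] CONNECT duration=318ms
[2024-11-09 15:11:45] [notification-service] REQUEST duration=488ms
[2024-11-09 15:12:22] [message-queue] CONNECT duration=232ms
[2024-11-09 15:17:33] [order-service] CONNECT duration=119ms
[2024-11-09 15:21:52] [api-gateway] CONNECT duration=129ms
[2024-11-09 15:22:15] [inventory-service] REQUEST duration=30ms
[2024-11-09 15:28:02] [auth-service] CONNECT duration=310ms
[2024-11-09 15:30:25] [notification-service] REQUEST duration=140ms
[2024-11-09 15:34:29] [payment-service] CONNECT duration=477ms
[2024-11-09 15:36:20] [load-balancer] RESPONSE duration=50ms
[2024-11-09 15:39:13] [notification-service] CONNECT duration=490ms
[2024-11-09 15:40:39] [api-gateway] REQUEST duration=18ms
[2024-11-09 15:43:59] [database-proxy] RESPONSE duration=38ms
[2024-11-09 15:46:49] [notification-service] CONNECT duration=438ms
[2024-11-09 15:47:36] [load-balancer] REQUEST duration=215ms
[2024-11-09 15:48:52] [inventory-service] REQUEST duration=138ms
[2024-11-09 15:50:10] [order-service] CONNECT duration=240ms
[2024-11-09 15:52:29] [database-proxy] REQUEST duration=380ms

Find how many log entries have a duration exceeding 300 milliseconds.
8

To count timeouts:

1. Threshold: 300ms
2. Extract duration from each log entry
3. Count entries where duration > 300
4. Timeout count: 8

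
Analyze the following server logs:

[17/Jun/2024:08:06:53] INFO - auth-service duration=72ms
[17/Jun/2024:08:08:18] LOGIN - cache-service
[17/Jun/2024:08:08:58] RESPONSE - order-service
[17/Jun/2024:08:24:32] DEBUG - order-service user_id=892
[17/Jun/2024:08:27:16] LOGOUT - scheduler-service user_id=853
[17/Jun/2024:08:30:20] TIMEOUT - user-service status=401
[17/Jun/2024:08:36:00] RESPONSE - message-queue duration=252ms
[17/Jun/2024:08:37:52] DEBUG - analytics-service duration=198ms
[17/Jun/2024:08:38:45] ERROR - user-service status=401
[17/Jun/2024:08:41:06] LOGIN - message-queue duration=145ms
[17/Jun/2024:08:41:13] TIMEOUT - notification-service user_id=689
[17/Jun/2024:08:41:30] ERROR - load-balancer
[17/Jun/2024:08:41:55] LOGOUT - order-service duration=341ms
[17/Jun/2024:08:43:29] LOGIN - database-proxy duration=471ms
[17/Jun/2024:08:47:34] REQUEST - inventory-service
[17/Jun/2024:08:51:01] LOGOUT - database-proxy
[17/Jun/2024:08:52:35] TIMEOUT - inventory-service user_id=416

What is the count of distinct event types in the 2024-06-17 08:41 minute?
4

To count unique event types:

1. Filter events in the minute starting at 2024-06-17 08:41
2. Extract event types from matching entries
3. Count unique types: 4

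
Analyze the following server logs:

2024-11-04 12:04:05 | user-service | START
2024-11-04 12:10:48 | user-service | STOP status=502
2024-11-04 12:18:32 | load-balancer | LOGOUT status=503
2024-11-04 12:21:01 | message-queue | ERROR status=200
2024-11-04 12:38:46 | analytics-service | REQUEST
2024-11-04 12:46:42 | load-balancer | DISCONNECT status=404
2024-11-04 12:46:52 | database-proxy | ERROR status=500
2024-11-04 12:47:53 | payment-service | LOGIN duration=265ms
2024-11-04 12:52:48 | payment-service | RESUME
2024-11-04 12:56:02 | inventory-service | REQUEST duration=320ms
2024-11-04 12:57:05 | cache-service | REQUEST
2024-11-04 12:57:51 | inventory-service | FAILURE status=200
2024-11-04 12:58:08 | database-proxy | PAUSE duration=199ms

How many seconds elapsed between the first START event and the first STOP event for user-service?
403

To find the time between events:

1. Locate the first START event for user-service: 2024-11-04 12:04:05
2. Locate the first STOP event for user-service: 2024-11-04 12:10:48
3. Calculate the difference: 2024-11-04 12:10:48 - 2024-11-04 12:04:05 = 403 seconds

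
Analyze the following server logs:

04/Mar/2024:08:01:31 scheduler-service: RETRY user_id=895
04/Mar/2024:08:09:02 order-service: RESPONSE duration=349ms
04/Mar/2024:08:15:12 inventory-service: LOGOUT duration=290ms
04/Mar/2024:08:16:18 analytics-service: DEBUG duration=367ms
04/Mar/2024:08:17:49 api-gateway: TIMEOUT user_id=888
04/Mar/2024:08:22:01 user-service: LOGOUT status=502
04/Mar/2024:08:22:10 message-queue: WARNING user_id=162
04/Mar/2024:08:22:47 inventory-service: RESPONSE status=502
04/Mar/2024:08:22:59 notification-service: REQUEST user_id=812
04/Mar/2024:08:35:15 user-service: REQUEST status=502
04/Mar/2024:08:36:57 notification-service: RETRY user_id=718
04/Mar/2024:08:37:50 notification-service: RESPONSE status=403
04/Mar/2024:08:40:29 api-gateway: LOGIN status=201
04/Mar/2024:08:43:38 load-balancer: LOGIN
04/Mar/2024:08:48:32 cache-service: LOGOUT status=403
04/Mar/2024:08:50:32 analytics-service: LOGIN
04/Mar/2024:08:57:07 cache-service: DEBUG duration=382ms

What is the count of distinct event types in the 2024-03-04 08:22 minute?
4

To count unique event types:

1. Filter events in the minute starting at 2024-03-04 08:22
2. Extract event types from matching entries
3. Count unique types: 4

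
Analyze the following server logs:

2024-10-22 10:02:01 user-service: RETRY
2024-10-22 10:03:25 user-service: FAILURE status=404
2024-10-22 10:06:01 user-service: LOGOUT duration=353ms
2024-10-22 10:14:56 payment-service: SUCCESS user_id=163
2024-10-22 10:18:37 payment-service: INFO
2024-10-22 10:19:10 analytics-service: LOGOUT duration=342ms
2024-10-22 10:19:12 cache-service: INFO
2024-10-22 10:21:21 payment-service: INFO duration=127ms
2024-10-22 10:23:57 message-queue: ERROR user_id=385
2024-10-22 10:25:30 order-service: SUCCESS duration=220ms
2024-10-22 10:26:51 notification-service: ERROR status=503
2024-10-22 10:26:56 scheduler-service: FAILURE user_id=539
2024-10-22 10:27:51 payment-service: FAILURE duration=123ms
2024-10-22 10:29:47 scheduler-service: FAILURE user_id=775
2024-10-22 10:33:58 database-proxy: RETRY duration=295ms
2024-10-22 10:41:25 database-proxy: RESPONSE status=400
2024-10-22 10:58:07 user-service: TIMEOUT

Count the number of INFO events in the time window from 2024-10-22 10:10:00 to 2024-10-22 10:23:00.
3

To count events in the time window:

1. Window boundaries: 2024-10-22 10:10:00 to 2024-10-22 10:23:00
2. Filter for INFO events within this window
3. Count matching events: 3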